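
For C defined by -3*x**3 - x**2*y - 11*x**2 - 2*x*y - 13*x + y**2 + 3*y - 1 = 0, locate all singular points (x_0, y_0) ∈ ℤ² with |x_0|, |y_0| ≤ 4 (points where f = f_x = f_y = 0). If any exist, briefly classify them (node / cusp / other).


Singular points: {(-1, -2)}; classification: cusp.

Compute partial derivatives:
  f_x = -9*x**2 - 2*x*y - 22*x - 2*y - 13.
  f_y = -x**2 - 2*x + 2*y + 3.
Scan x_0 ∈ {−4, ..., 4}. For each x_0, f_y(x_0, y) is a polynomial in y; find its integer roots y ∈ {−4, ..., 4}, then test f_x and f at those candidates.
  x = -4: f_y(-4, y) = 2*y - 5; no integer root y with |y| ≤ 4.
  x = -3: f_y(-3, y) = 2*y; vanishes at y ∈ {0}. (-3, 0): f_x = -28 ≠ 0.
  x = -2: f_y(-2, y) = 2*y + 3; no integer root y with |y| ≤ 4.
  x = -1: f_y(-1, y) = 2*y + 4; vanishes at y ∈ {-2}. (-1, -2): f_x = 0, f = 0 — SINGULAR.
  x = 0: f_y(0, y) = 2*y + 3; no integer root y with |y| ≤ 4.
  x = 1: f_y(1, y) = 2*y; vanishes at y ∈ {0}. (1, 0): f_x = -44 ≠ 0.
  x = 2: f_y(2, y) = 2*y - 5; no integer root y with |y| ≤ 4.
  x = 3: f_y(3, y) = 2*y - 12; no integer root y with |y| ≤ 4.
  x = 4: f_y(4, y) = 2*y - 21; no integer root y with |y| ≤ 4.
Only singular point on the grid: (-1, -2).
Classify: substitute x = -1 + u, y = -2 + v and expand: f = -3*u**3 - u**2*v + v**2.
No constant or linear terms (consistent with a singular point). Quadratic part: v**2. Cubic part: -3*u**3 - u**2*v.
The quadratic part v**2 is a perfect square, so there is a single (double) tangent line v = 0, i.e. y = -2. Restricting the cubic part to that line (v = 0) leaves -3*u**3 ≠ 0, so f is not divisible by v and the branch is v² ≈ 3*u**3 to lowest order — this is a cusp.
Classification: cusp.


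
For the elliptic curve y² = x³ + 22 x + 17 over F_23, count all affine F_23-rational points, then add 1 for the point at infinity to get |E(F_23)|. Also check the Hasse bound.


Affine points = {(2, 0), (3, 8), (3, 15), (4, 10), (4, 13), (7, 10), (7, 13), (9, 1), (9, 22), (10, 8), (10, 15), (11, 7), (11, 16), (12, 10), (12, 13), (13, 4), (13, 19), (16, 7), (16, 16), (18, 9), (18, 14), (19, 7), (19, 16), (20, 4), (20, 19)}; affine count = 25; |E(F_23)| = 26.

Discriminant check: Δ ∝ 4a³ + 27b² = 4·22³ + 27·17² = 4·10648 + 27·289 ≡ 2 (mod 23). Nonzero ⇒ E is nonsingular.
For each x ∈ F_23, compute rhs = x³ + 22·x + 17 mod 23, then count y ∈ F_23 with y² ≡ rhs.
  x = 0: rhs = 17, matching y values: none (0 points).
  x = 1: rhs = 17, matching y values: none (0 points).
  x = 2: rhs = 0, matching y values: 0 (1 points).
  x = 3: rhs = 18, matching y values: 8, 15 (2 points).
  x = 4: rhs = 8, matching y values: 10, 13 (2 points).
  x = 5: rhs = 22, matching y values: none (0 points).
  x = 6: rhs = 20, matching y values: none (0 points).
  x = 7: rhs = 8, matching y values: 10, 13 (2 points).
  x = 8: rhs = 15, matching y values: none (0 points).
  x = 9: rhs = 1, matching y values: 1, 22 (2 points).
  x = 10: rhs = 18, matching y values: 8, 15 (2 points).
  x = 11: rhs = 3, matching y values: 7, 16 (2 points).
  x = 12: rhs = 8, matching y values: 10, 13 (2 points).
  x = 13: rhs = 16, matching y values: 4, 19 (2 points).
  x = 14: rhs = 10, matching y values: none (0 points).
  x = 15: rhs = 19, matching y values: none (0 points).
  x = 16: rhs = 3, matching y values: 7, 16 (2 points).
  x = 17: rhs = 14, matching y values: none (0 points).
  x = 18: rhs = 12, matching y values: 9, 14 (2 points).
  x = 19: rhs = 3, matching y values: 7, 16 (2 points).
  x = 20: rhs = 16, matching y values: 4, 19 (2 points).
  x = 21: rhs = 11, matching y values: none (0 points).
  x = 22: rhs = 17, matching y values: none (0 points).
Total affine count: 25.
Full point count |E(F_23)| = 25 + 1 = 26.
Hasse bound: |26 − (23+1)| = |2| = 2 ≤ 2√23 ≈ 9.5917 ✓.


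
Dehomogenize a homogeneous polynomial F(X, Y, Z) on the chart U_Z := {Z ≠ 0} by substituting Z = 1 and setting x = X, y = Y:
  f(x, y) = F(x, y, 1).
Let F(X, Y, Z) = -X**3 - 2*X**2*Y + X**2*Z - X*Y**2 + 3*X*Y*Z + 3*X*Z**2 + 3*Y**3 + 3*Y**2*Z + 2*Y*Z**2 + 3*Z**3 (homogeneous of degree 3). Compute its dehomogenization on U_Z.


f(x, y) = -x**3 - 2*x**2*y + x**2 - x*y**2 + 3*x*y + 3*x + 3*y**3 + 3*y**2 + 2*y + 3

On U_Z we set Z = 1. Each monomial c·X^i·Y^j·Z^k in F becomes c·x^i·y^j·1^k = c·x^i·y^j.
Substituting Z = 1: F(X, Y, 1) = -x**3 - 2*x**2*y + x**2 - x*y**2 + 3*x*y + 3*x + 3*y**3 + 3*y**2 + 2*y + 3.
Note: deg(f) ≤ deg(F) = 3; strict inequality happens when F is divisible by Z (lost terms).


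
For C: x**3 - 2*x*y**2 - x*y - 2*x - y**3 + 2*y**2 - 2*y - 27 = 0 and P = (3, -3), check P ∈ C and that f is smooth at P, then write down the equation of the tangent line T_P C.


Tangent line at P: 10*x - 8*y - 54 = 0.

Step 1: f(3, -3) = 0, so P lies on C.
Step 2: partial derivatives
  f_x(x, y) = 3*x**2 - 2*y**2 - y - 2, f_y(x, y) = -4*x*y - x - 3*y**2 + 4*y - 2.
  f_x(P) = 10, f_y(P) = -8 (gradient nonzero, so P is smooth).
Step 3: tangent line at P: 10·(x − 3) + -8·(y − -3) = 0.
Expanding: 10*x - 8*y - 54 = 0.


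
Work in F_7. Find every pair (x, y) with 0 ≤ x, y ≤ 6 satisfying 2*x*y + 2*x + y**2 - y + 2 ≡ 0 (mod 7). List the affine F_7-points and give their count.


Affine F_7-points: {(0, 4), (3, 1), (4, 2), (4, 5), (6, 0), (6, 3)}; count = 6.

For each of the 49 pairs (x, y) ∈ F_7², evaluate f(x, y) mod 7. Record the zeros.
  x = 0: [0↦2, 1↦2, 2↦4, 3↦1, 4↦0, 5↦1, 6↦4]  zeros at y ∈ {4}
  x = 1: [0↦4, 1↦6, 2↦3, 3↦2, 4↦3, 5↦6, 6↦4]  zeros at y ∈ ∅
  x = 2: [0↦6, 1↦3, 2↦2, 3↦3, 4↦6, 5↦4, 6↦4]  zeros at y ∈ ∅
  x = 3: [0↦1, 1↦0, 2↦1, 3↦4, 4↦2, 5↦2, 6↦4]  zeros at y ∈ {1}
  x = 4: [0↦3, 1↦4, 2↦0, 3↦5, 4↦5, 5↦0, 6↦4]  zeros at y ∈ {2, 5}
  x = 5: [0↦5, 1↦1, 2↦6, 3↦6, 4↦1, 5↦5, 6↦4]  zeros at y ∈ ∅
  x = 6: [0↦0, 1↦5, 2↦5, 3↦0, 4↦4, 5↦3, 6↦4]  zeros at y ∈ {0, 3}
Collecting zeros: affine points = {(0, 4), (3, 1), (4, 2), (4, 5), (6, 0), (6, 3)}.
Total count |C(F_7)_aff| = 6.


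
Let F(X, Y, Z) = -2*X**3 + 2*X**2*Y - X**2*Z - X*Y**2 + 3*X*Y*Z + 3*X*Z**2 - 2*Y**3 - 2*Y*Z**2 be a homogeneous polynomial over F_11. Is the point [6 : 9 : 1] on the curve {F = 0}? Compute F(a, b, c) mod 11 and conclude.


F(6,9,1) ≡ 4 (mod 11); P is NOT on the curve.

Evaluate F(6, 9, 1) term-by-term (mod 11).
  -2*X**3 ↦ -2·216·1·1 = -432
  2*X**2*Y ↦ 2·36·9·1 = 648
  -X**2*Z ↦ -1·36·1·1 = -36
  -X*Y**2 ↦ -1·6·81·1 = -486
  3*X*Y*Z ↦ 3·6·9·1 = 162
  3*X*Z**2 ↦ 3·6·1·1 = 18
  -2*Y**3 ↦ -2·1·729·1 = -1458
  -2*Y*Z**2 ↦ -2·1·9·1 = -18
Sum: F(6, 9, 1) = (-432) + (648) + (-36) + (-486) + (162) + (18) + (-1458) + (-18) = -1602.
Reducing mod 11: -1602 ≡ 4 (mod 11).
Since F(a, b, c) ≡ 4 ≠ 0 (mod 11), P does NOT lie on the curve.


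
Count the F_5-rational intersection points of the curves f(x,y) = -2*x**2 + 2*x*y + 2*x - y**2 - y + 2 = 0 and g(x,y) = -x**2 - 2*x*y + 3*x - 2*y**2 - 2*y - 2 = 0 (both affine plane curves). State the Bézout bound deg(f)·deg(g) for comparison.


Common zeros: {(2, 2)}; count = 1; Bézout bound = 4.

deg(f) = 2, deg(g) = 2, so Bézout bound = 4.
Scan x ∈ F_5. For each x, list the y ∈ F_5 with f(x, y) ≡ 0 and those with g(x, y) ≡ 0 (mod 5); the common zeros in that column are the intersection.
  x = 0: f ≡ 0 at y ∈ {1, 3}; g ≡ 0 at y ∈ ∅; common: ∅.
  x = 1: f ≡ 0 at y ∈ {2, 4}; g ≡ 0 at y ∈ {0, 3}; common: ∅.
  x = 2: f ≡ 0 at y ∈ {1, 2}; g ≡ 0 at y ∈ {0, 2}; common: {2}.
  x = 3: f ≡ 0 at y ∈ {0}; g ≡ 0 at y ∈ ∅; common: ∅.
  x = 4: f ≡ 0 at y ∈ {3, 4}; g ≡ 0 at y ∈ ∅; common: ∅.
Collecting: common zeros = {(2, 2)}, so the count is 1.
Comparison with the Bézout bound: 1 ≤ 4 = deg(f)·deg(g), as expected for curves with no common component (the affine F_5-count falls short of the bound because intersections may lie at infinity, over extension fields, or carry multiplicity).


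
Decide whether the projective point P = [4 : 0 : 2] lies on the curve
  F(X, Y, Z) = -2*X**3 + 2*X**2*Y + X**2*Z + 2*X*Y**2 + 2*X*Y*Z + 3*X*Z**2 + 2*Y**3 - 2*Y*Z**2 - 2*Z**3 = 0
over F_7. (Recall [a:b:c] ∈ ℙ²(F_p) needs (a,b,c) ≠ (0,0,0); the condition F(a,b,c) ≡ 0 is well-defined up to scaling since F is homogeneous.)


F(4,0,2) ≡ 6 (mod 7); P is NOT on the curve.

Evaluate F(4, 0, 2) term-by-term (mod 7).
  -2*X**3 ↦ -2·64·1·1 = -128
  2*X**2*Y ↦ 2·16·0·1 = 0
  X**2*Z ↦ 1·16·1·2 = 32
  2*X*Y**2 ↦ 2·4·0·1 = 0
  2*X*Y*Z ↦ 2·4·0·2 = 0
  3*X*Z**2 ↦ 3·4·1·4 = 48
  2*Y**3 ↦ 2·1·0·1 = 0
  -2*Y*Z**2 ↦ -2·1·0·4 = 0
  -2*Z**3 ↦ -2·1·1·8 = -16
Sum: F(4, 0, 2) = (-128) + (0) + (32) + (0) + (0) + (48) + (0) + (0) + (-16) = -64.
Reducing mod 7: -64 ≡ 6 (mod 7).
Since F(a, b, c) ≡ 6 ≠ 0 (mod 7), P does NOT lie on the curve.


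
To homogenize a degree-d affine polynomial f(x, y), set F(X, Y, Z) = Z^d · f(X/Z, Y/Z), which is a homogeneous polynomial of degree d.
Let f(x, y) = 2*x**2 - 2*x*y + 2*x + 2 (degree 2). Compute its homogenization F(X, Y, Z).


F(X, Y, Z) = 2*X**2 - 2*X*Y + 2*X*Z + 2*Z**2

deg(f) = 2.
Substitute x = X/Z, y = Y/Z into f, then multiply by Z^2.
  monomial 2·x^2·y^0 ↦ 2·X^2·Y^0·Z^0.
  monomial -2·x^1·y^1 ↦ -2·X^1·Y^1·Z^0.
  monomial 2·x^1·y^0 ↦ 2·X^1·Y^0·Z^1.
  monomial 2·x^0·y^0 ↦ 2·X^0·Y^0·Z^2.
Collecting: F(X, Y, Z) = 2*X**2 - 2*X*Y + 2*X*Z + 2*Z**2.


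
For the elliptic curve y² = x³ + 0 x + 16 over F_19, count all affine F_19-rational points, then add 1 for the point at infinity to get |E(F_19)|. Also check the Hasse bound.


Affine points = {(0, 4), (0, 15), (1, 6), (1, 13), (2, 9), (2, 10), (3, 9), (3, 10), (4, 2), (4, 17), (6, 2), (6, 17), (7, 6), (7, 13), (9, 2), (9, 17), (10, 3), (10, 16), (11, 6), (11, 13), (13, 3), (13, 16), (14, 9), (14, 10), (15, 3), (15, 16)}; affine count = 26; |E(F_19)| = 27.

Discriminant check: Δ ∝ 4a³ + 27b² = 4·0³ + 27·16² = 4·0 + 27·256 ≡ 15 (mod 19). Nonzero ⇒ E is nonsingular.
For each x ∈ F_19, compute rhs = x³ + 0·x + 16 mod 19, then count y ∈ F_19 with y² ≡ rhs.
  x = 0: rhs = 16, matching y values: 4, 15 (2 points).
  x = 1: rhs = 17, matching y values: 6, 13 (2 points).
  x = 2: rhs = 5, matching y values: 9, 10 (2 points).
  x = 3: rhs = 5, matching y values: 9, 10 (2 points).
  x = 4: rhs = 4, matching y values: 2, 17 (2 points).
  x = 5: rhs = 8, matching y values: none (0 points).
  x = 6: rhs = 4, matching y values: 2, 17 (2 points).
  x = 7: rhs = 17, matching y values: 6, 13 (2 points).
  x = 8: rhs = 15, matching y values: none (0 points).
  x = 9: rhs = 4, matching y values: 2, 17 (2 points).
  x = 10: rhs = 9, matching y values: 3, 16 (2 points).
  x = 11: rhs = 17, matching y values: 6, 13 (2 points).
  x = 12: rhs = 15, matching y values: none (0 points).
  x = 13: rhs = 9, matching y values: 3, 16 (2 points).
  x = 14: rhs = 5, matching y values: 9, 10 (2 points).
  x = 15: rhs = 9, matching y values: 3, 16 (2 points).
  x = 16: rhs = 8, matching y values: none (0 points).
  x = 17: rhs = 8, matching y values: none (0 points).
  x = 18: rhs = 15, matching y values: none (0 points).
Total affine count: 26.
Full point count |E(F_19)| = 26 + 1 = 27.
Hasse bound: |27 − (19+1)| = |7| = 7 ≤ 2√19 ≈ 8.7178 ✓.


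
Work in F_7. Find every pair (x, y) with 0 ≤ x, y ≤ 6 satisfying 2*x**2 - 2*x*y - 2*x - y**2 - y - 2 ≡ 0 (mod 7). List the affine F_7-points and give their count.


Affine F_7-points: {(0, 3), (1, 5), (1, 6), (4, 2), (4, 3), (5, 5), (6, 2), (6, 6)}; count = 8.

For each of the 49 pairs (x, y) ∈ F_7², evaluate f(x, y) mod 7. Record the zeros.
  x = 0: [0↦5, 1↦3, 2↦6, 3↦0, 4↦6, 5↦3, 6↦5]  zeros at y ∈ {3}
  x = 1: [0↦5, 1↦1, 2↦2, 3↦1, 4↦5, 5↦0, 6↦0]  zeros at y ∈ {5, 6}
  x = 2: [0↦2, 1↦3, 2↦2, 3↦6, 4↦1, 5↦1, 6↦6]  zeros at y ∈ ∅
  x = 3: [0↦3, 1↦2, 2↦6, 3↦1, 4↦1, 5↦6, 6↦2]  zeros at y ∈ ∅
  x = 4: [0↦1, 1↦5, 2↦0, 3↦0, 4↦5, 5↦1, 6↦2]  zeros at y ∈ {2, 3}
  x = 5: [0↦3, 1↦5, 2↦5, 3↦3, 4↦6, 5↦0, 6↦6]  zeros at y ∈ {5}
  x = 6: [0↦2, 1↦2, 2↦0, 3↦3, 4↦4, 5↦3, 6↦0]  zeros at y ∈ {2, 6}
Collecting zeros: affine points = {(0, 3), (1, 5), (1, 6), (4, 2), (4, 3), (5, 5), (6, 2), (6, 6)}.
Total count |C(F_7)_aff| = 8.


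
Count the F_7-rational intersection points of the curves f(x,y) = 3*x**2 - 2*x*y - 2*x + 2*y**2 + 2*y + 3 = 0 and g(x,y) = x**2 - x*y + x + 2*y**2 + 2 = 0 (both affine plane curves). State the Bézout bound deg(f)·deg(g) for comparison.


Common zeros: ∅; count = 0; Bézout bound = 4.

deg(f) = 2, deg(g) = 2, so Bézout bound = 4.
Scan x ∈ F_7. For each x, list the y ∈ F_7 with f(x, y) ≡ 0 and those with g(x, y) ≡ 0 (mod 7); the common zeros in that column are the intersection.
  x = 0: f ≡ 0 at y ∈ {1, 5}; g ≡ 0 at y ∈ ∅; common: ∅.
  x = 1: f ≡ 0 at y ∈ ∅; g ≡ 0 at y ∈ {5, 6}; common: ∅.
  x = 2: f ≡ 0 at y ∈ {4}; g ≡ 0 at y ∈ ∅; common: ∅.
  x = 3: f ≡ 0 at y ∈ ∅; g ≡ 0 at y ∈ {0, 5}; common: ∅.
  x = 4: f ≡ 0 at y ∈ {5}; g ≡ 0 at y ∈ {3, 6}; common: ∅.
  x = 5: f ≡ 0 at y ∈ ∅; g ≡ 0 at y ∈ {3}; common: ∅.
  x = 6: f ≡ 0 at y ∈ {1, 4}; g ≡ 0 at y ∈ ∅; common: ∅.
Collecting: common zeros = ∅, so the count is 0.
Comparison with the Bézout bound: 0 ≤ 4 = deg(f)·deg(g), as expected for curves with no common component (the affine F_7-count falls short of the bound because intersections may lie at infinity, over extension fields, or carry multiplicity).


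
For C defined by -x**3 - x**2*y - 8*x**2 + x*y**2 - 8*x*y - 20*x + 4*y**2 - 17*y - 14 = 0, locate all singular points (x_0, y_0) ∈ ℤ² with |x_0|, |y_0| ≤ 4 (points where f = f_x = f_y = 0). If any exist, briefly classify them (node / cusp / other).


Singular points: {(-3, 1)}; classification: cusp.

Compute partial derivatives:
  f_x = -3*x**2 - 2*x*y - 16*x + y**2 - 8*y - 20.
  f_y = -x**2 + 2*x*y - 8*x + 8*y - 17.
Scan x_0 ∈ {−4, ..., 4}. For each x_0, f_y(x_0, y) is a polynomial in y; find its integer roots y ∈ {−4, ..., 4}, then test f_x and f at those candidates.
  x = -4: f_y(-4, y) = -1; no integer root y with |y| ≤ 4.
  x = -3: f_y(-3, y) = 2*y - 2; vanishes at y ∈ {1}. (-3, 1): f_x = 0, f = 0 — SINGULAR.
  x = -2: f_y(-2, y) = 4*y - 5; no integer root y with |y| ≤ 4.
  x = -1: f_y(-1, y) = 6*y - 10; no integer root y with |y| ≤ 4.
  x = 0: f_y(0, y) = 8*y - 17; no integer root y with |y| ≤ 4.
  x = 1: f_y(1, y) = 10*y - 26; no integer root y with |y| ≤ 4.
  x = 2: f_y(2, y) = 12*y - 37; no integer root y with |y| ≤ 4.
  x = 3: f_y(3, y) = 14*y - 50; no integer root y with |y| ≤ 4.
  x = 4: f_y(4, y) = 16*y - 65; no integer root y with |y| ≤ 4.
Only singular point on the grid: (-3, 1).
Classify: substitute x = -3 + u, y = 1 + v and expand: f = -u**3 - u**2*v + u*v**2 + v**2.
No constant or linear terms (consistent with a singular point). Quadratic part: v**2. Cubic part: -u**3 - u**2*v + u*v**2.
The quadratic part v**2 is a perfect square, so there is a single (double) tangent line v = 0, i.e. y = 1. Restricting the cubic part to that line (v = 0) leaves -u**3 ≠ 0, so f is not divisible by v and the branch is v² ≈ u**3 to lowest order — this is a cusp.
Classification: cusp.


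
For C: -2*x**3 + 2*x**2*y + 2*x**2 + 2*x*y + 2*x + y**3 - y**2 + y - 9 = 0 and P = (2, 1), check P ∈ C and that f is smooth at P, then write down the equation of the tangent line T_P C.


Tangent line at P: -4*x + 14*y - 6 = 0.

Step 1: f(2, 1) = 0, so P lies on C.
Step 2: partial derivatives
  f_x(x, y) = -6*x**2 + 4*x*y + 4*x + 2*y + 2, f_y(x, y) = 2*x**2 + 2*x + 3*y**2 - 2*y + 1.
  f_x(P) = -4, f_y(P) = 14 (gradient nonzero, so P is smooth).
Step 3: tangent line at P: -4·(x − 2) + 14·(y − 1) = 0.
Expanding: -4*x + 14*y - 6 = 0.


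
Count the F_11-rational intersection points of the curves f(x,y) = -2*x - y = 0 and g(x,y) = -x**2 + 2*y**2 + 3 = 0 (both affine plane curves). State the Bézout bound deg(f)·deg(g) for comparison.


Common zeros: {(3, 5), (8, 6)}; count = 2; Bézout bound = 2.

deg(f) = 1, deg(g) = 2, so Bézout bound = 2.
Scan x ∈ F_11. For each x, list the y ∈ F_11 with f(x, y) ≡ 0 and those with g(x, y) ≡ 0 (mod 11); the common zeros in that column are the intersection.
  x = 0: f ≡ 0 at y ∈ {0}; g ≡ 0 at y ∈ {2, 9}; common: ∅.
  x = 1: f ≡ 0 at y ∈ {9}; g ≡ 0 at y ∈ ∅; common: ∅.
  x = 2: f ≡ 0 at y ∈ {7}; g ≡ 0 at y ∈ ∅; common: ∅.
  x = 3: f ≡ 0 at y ∈ {5}; g ≡ 0 at y ∈ {5, 6}; common: {5}.
  x = 4: f ≡ 0 at y ∈ {3}; g ≡ 0 at y ∈ {1, 10}; common: ∅.
  x = 5: f ≡ 0 at y ∈ {1}; g ≡ 0 at y ∈ {0}; common: ∅.
  x = 6: f ≡ 0 at y ∈ {10}; g ≡ 0 at y ∈ {0}; common: ∅.
  x = 7: f ≡ 0 at y ∈ {8}; g ≡ 0 at y ∈ {1, 10}; common: ∅.
  x = 8: f ≡ 0 at y ∈ {6}; g ≡ 0 at y ∈ {5, 6}; common: {6}.
  x = 9: f ≡ 0 at y ∈ {4}; g ≡ 0 at y ∈ ∅; common: ∅.
  x = 10: f ≡ 0 at y ∈ {2}; g ≡ 0 at y ∈ ∅; common: ∅.
Collecting: common zeros = {(3, 5), (8, 6)}, so the count is 2.
Comparison with the Bézout bound: 2 ≤ 2 = deg(f)·deg(g), as expected for curves with no common component (the bound is attained).


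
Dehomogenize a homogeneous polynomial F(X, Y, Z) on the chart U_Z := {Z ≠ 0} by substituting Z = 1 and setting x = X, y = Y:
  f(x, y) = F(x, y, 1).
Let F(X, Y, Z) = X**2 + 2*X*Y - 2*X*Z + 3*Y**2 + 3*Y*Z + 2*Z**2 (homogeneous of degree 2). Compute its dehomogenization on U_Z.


f(x, y) = x**2 + 2*x*y - 2*x + 3*y**2 + 3*y + 2

On U_Z we set Z = 1. Each monomial c·X^i·Y^j·Z^k in F becomes c·x^i·y^j·1^k = c·x^i·y^j.
Substituting Z = 1: F(X, Y, 1) = x**2 + 2*x*y - 2*x + 3*y**2 + 3*y + 2.
Note: deg(f) ≤ deg(F) = 2; strict inequality happens when F is divisible by Z (lost terms).


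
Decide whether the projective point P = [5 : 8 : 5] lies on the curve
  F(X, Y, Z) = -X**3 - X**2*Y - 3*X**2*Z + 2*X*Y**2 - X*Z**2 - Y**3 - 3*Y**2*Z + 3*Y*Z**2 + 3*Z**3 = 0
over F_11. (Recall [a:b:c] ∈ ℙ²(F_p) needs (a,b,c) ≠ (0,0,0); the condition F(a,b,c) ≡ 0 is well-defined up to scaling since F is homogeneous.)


F(5,8,5) ≡ 0 (mod 11); P is on the curve.

Evaluate F(5, 8, 5) term-by-term (mod 11).
  -X**3 ↦ -1·125·1·1 = -125
  -X**2*Y ↦ -1·25·8·1 = -200
  -3*X**2*Z ↦ -3·25·1·5 = -375
  2*X*Y**2 ↦ 2·5·64·1 = 640
  -X*Z**2 ↦ -1·5·1·25 = -125
  -Y**3 ↦ -1·1·512·1 = -512
  -3*Y**2*Z ↦ -3·1·64·5 = -960
  3*Y*Z**2 ↦ 3·1·8·25 = 600
  3*Z**3 ↦ 3·1·1·125 = 375
Sum: F(5, 8, 5) = (-125) + (-200) + (-375) + (640) + (-125) + (-512) + (-960) + (600) + (375) = -682.
Reducing mod 11: -682 ≡ 0 (mod 11).
Since F(a, b, c) ≡ 0 (mod 11), P lies on the curve.


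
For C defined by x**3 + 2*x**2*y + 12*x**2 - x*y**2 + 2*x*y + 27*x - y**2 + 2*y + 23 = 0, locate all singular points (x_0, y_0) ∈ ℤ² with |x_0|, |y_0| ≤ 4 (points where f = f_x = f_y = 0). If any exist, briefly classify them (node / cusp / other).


Singular points: {(-2, -3)}; classification: cusp.

Compute partial derivatives:
  f_x = 3*x**2 + 4*x*y + 24*x - y**2 + 2*y + 27.
  f_y = 2*x**2 - 2*x*y + 2*x - 2*y + 2.
Scan x_0 ∈ {−4, ..., 4}. For each x_0, f_y(x_0, y) is a polynomial in y; find its integer roots y ∈ {−4, ..., 4}, then test f_x and f at those candidates.
  x = -4: f_y(-4, y) = 6*y + 26; no integer root y with |y| ≤ 4.
  x = -3: f_y(-3, y) = 4*y + 14; no integer root y with |y| ≤ 4.
  x = -2: f_y(-2, y) = 2*y + 6; vanishes at y ∈ {-3}. (-2, -3): f_x = 0, f = 0 — SINGULAR.
  x = -1: f_y(-1, y) = 2; no integer root y with |y| ≤ 4.
  x = 0: f_y(0, y) = 2 - 2*y; vanishes at y ∈ {1}. (0, 1): f_x = 28 ≠ 0.
  x = 1: f_y(1, y) = 6 - 4*y; no integer root y with |y| ≤ 4.
  x = 2: f_y(2, y) = 14 - 6*y; no integer root y with |y| ≤ 4.
  x = 3: f_y(3, y) = 26 - 8*y; no integer root y with |y| ≤ 4.
  x = 4: f_y(4, y) = 42 - 10*y; no integer root y with |y| ≤ 4.
Only singular point on the grid: (-2, -3).
Classify: substitute x = -2 + u, y = -3 + v and expand: f = u**3 + 2*u**2*v - u*v**2 + v**2.
No constant or linear terms (consistent with a singular point). Quadratic part: v**2. Cubic part: u**3 + 2*u**2*v - u*v**2.
The quadratic part v**2 is a perfect square, so there is a single (double) tangent line v = 0, i.e. y = -3. Restricting the cubic part to that line (v = 0) leaves u**3 ≠ 0, so f is not divisible by v and the branch is v² ≈ -u**3 to lowest order — this is a cusp.
Classification: cusp.


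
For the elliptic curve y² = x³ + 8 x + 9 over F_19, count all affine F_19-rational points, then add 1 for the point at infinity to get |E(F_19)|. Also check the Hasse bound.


Affine points = {(0, 3), (0, 16), (6, 8), (6, 11), (7, 3), (7, 16), (10, 5), (10, 14), (12, 3), (12, 16), (13, 7), (13, 12), (17, 2), (17, 17), (18, 0)}; affine count = 15; |E(F_19)| = 16.

Discriminant check: Δ ∝ 4a³ + 27b² = 4·8³ + 27·9² = 4·512 + 27·81 ≡ 17 (mod 19). Nonzero ⇒ E is nonsingular.
For each x ∈ F_19, compute rhs = x³ + 8·x + 9 mod 19, then count y ∈ F_19 with y² ≡ rhs.
  x = 0: rhs = 9, matching y values: 3, 16 (2 points).
  x = 1: rhs = 18, matching y values: none (0 points).
  x = 2: rhs = 14, matching y values: none (0 points).
  x = 3: rhs = 3, matching y values: none (0 points).
  x = 4: rhs = 10, matching y values: none (0 points).
  x = 5: rhs = 3, matching y values: none (0 points).
  x = 6: rhs = 7, matching y values: 8, 11 (2 points).
  x = 7: rhs = 9, matching y values: 3, 16 (2 points).
  x = 8: rhs = 15, matching y values: none (0 points).
  x = 9: rhs = 12, matching y values: none (0 points).
  x = 10: rhs = 6, matching y values: 5, 14 (2 points).
  x = 11: rhs = 3, matching y values: none (0 points).
  x = 12: rhs = 9, matching y values: 3, 16 (2 points).
  x = 13: rhs = 11, matching y values: 7, 12 (2 points).
  x = 14: rhs = 15, matching y values: none (0 points).
  x = 15: rhs = 8, matching y values: none (0 points).
  x = 16: rhs = 15, matching y values: none (0 points).
  x = 17: rhs = 4, matching y values: 2, 17 (2 points).
  x = 18: rhs = 0, matching y values: 0 (1 points).
Total affine count: 15.
Full point count |E(F_19)| = 15 + 1 = 16.
Hasse bound: |16 − (19+1)| = |-4| = 4 ≤ 2√19 ≈ 8.7178 ✓.


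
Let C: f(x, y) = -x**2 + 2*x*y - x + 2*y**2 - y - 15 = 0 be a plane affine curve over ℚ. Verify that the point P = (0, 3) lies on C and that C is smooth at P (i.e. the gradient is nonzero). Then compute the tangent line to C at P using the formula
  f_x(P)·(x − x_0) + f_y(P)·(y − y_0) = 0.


Tangent line at P: 5*x + 11*y - 33 = 0.

Step 1: f(0, 3) = 0, so P lies on C.
Step 2: partial derivatives
  f_x(x, y) = -2*x + 2*y - 1, f_y(x, y) = 2*x + 4*y - 1.
  f_x(P) = 5, f_y(P) = 11 (gradient nonzero, so P is smooth).
Step 3: tangent line at P: 5·(x − 0) + 11·(y − 3) = 0.
Expanding: 5*x + 11*y - 33 = 0.


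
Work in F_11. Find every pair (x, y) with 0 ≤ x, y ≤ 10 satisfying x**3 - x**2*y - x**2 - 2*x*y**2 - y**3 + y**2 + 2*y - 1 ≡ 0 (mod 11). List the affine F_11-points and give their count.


Affine F_11-points: {(1, 2), (1, 4), (4, 7), (4, 9), (4, 10), (5, 0), (5, 1), (6, 8), (8, 3), (8, 5), (8, 10), (9, 1), (10, 1), (10, 3), (10, 10)}; count = 15.

For each of the 121 pairs (x, y) ∈ F_11², evaluate f(x, y) mod 11. Record the zeros.
  x = 0: [0↦10, 1↦1, 2↦10, 3↦9, 4↦3, 5↦8, 6↦7, 7↦5, 8↦7, 9↦7, 10↦10]  zeros at y ∈ ∅
  x = 1: [0↦10, 1↦9, 2↦0, 3↦10, 4↦0, 5↦8, 6↦6, 7↦10, 8↦3, 9↦1, 10↦9]  zeros at y ∈ {2, 4}
  x = 2: [0↦3, 1↦8, 2↦1, 3↦9, 4↦4, 5↦2, 6↦8, 7↦5, 8↦9, 9↦3, 10↦3]  zeros at y ∈ ∅
  x = 3: [0↦6, 1↦4, 2↦8, 3↦1, 4↦10, 5↦7, 6↦8, 7↦7, 8↦9, 9↦8, 10↦9]  zeros at y ∈ ∅
  x = 4: [0↦3, 1↦3, 2↦5, 3↦3, 4↦2, 5↦7, 6↦1, 7↦0, 8↦9, 9↦0, 10↦0]  zeros at y ∈ {7, 9, 10}
  x = 5: [0↦0, 1↦0, 2↦9, 3↦10, 4↦8, 5↦8, 6↦4, 7↦1, 8↦4, 9↦7, 10↦4]  zeros at y ∈ {0, 1}
  x = 6: [0↦3, 1↦1, 2↦4, 3↦6, 4↦1, 5↦5, 6↦1, 7↦5, 8↦0, 9↦2, 10↦5]  zeros at y ∈ {8}
  x = 7: [0↦7, 1↦1, 2↦7, 3↦8, 4↦9, 5↦4, 6↦9, 7↦7, 8↦3, 9↦2, 10↦9]  zeros at y ∈ ∅
  x = 8: [0↦7, 1↦6, 2↦2, 3↦0, 4↦5, 5↦0, 6↦1, 7↦2, 8↦8, 9↦2, 10↦0]  zeros at y ∈ {3, 5, 10}
  x = 9: [0↦9, 1↦0, 2↦6, 3↦10, 4↦6, 5↦10, 6↦5, 7↦7, 8↦10, 9↦8, 10↦6]  zeros at y ∈ {1}
  x = 10: [0↦8, 1↦0, 2↦3, 3↦0, 4↦7, 5↦7, 6↦5, 7↦6, 8↦4, 9↦4, 10↦0]  zeros at y ∈ {1, 3, 10}
Collecting zeros: affine points = {(1, 2), (1, 4), (4, 7), (4, 9), (4, 10), (5, 0), (5, 1), (6, 8), (8, 3), (8, 5), (8, 10), (9, 1), (10, 1), (10, 3), (10, 10)}.
Total count |C(F_11)_aff| = 15.


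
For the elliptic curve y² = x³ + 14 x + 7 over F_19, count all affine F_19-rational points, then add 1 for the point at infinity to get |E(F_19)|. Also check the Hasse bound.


Affine points = {(0, 8), (0, 11), (2, 9), (2, 10), (3, 0), (7, 7), (7, 12), (8, 2), (8, 17), (9, 8), (9, 11), (10, 8), (10, 11), (13, 7), (13, 12), (15, 1), (15, 18), (17, 3), (17, 16), (18, 7), (18, 12)}; affine count = 21; |E(F_19)| = 22.

Discriminant check: Δ ∝ 4a³ + 27b² = 4·14³ + 27·7² = 4·2744 + 27·49 ≡ 6 (mod 19). Nonzero ⇒ E is nonsingular.
For each x ∈ F_19, compute rhs = x³ + 14·x + 7 mod 19, then count y ∈ F_19 with y² ≡ rhs.
  x = 0: rhs = 7, matching y values: 8, 11 (2 points).
  x = 1: rhs = 3, matching y values: none (0 points).
  x = 2: rhs = 5, matching y values: 9, 10 (2 points).
  x = 3: rhs = 0, matching y values: 0 (1 points).
  x = 4: rhs = 13, matching y values: none (0 points).
  x = 5: rhs = 12, matching y values: none (0 points).
  x = 6: rhs = 3, matching y values: none (0 points).
  x = 7: rhs = 11, matching y values: 7, 12 (2 points).
  x = 8: rhs = 4, matching y values: 2, 17 (2 points).
  x = 9: rhs = 7, matching y values: 8, 11 (2 points).
  x = 10: rhs = 7, matching y values: 8, 11 (2 points).
  x = 11: rhs = 10, matching y values: none (0 points).
  x = 12: rhs = 3, matching y values: none (0 points).
  x = 13: rhs = 11, matching y values: 7, 12 (2 points).
  x = 14: rhs = 2, matching y values: none (0 points).
  x = 15: rhs = 1, matching y values: 1, 18 (2 points).
  x = 16: rhs = 14, matching y values: none (0 points).
  x = 17: rhs = 9, matching y values: 3, 16 (2 points).
  x = 18: rhs = 11, matching y values: 7, 12 (2 points).
Total affine count: 21.
Full point count |E(F_19)| = 21 + 1 = 22.
Hasse bound: |22 − (19+1)| = |2| = 2 ≤ 2√19 ≈ 8.7178 ✓.


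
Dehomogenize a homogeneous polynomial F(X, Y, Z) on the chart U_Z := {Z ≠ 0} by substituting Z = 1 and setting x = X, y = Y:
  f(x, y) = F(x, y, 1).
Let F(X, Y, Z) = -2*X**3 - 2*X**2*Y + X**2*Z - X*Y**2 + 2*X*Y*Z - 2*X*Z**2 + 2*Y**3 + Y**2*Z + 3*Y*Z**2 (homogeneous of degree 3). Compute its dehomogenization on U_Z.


f(x, y) = -2*x**3 - 2*x**2*y + x**2 - x*y**2 + 2*x*y - 2*x + 2*y**3 + y**2 + 3*y

On U_Z we set Z = 1. Each monomial c·X^i·Y^j·Z^k in F becomes c·x^i·y^j·1^k = c·x^i·y^j.
Substituting Z = 1: F(X, Y, 1) = -2*x**3 - 2*x**2*y + x**2 - x*y**2 + 2*x*y - 2*x + 2*y**3 + y**2 + 3*y.
Note: deg(f) ≤ deg(F) = 3; strict inequality happens when F is divisible by Z (lost terms).


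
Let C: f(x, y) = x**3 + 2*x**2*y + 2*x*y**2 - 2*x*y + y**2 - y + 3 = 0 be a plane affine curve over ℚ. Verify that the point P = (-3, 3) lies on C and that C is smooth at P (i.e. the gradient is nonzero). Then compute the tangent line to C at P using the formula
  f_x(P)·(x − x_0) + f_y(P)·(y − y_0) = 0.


Tangent line at P: 3*x - 7*y + 30 = 0.

Step 1: f(-3, 3) = 0, so P lies on C.
Step 2: partial derivatives
  f_x(x, y) = 3*x**2 + 4*x*y + 2*y**2 - 2*y, f_y(x, y) = 2*x**2 + 4*x*y - 2*x + 2*y - 1.
  f_x(P) = 3, f_y(P) = -7 (gradient nonzero, so P is smooth).
Step 3: tangent line at P: 3·(x − -3) + -7·(y − 3) = 0.
Expanding: 3*x - 7*y + 30 = 0.


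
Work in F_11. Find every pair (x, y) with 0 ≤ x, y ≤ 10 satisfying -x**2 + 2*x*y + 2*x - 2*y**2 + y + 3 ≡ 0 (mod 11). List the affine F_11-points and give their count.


Affine F_11-points: {(0, 7), (0, 10), (2, 3), (2, 5), (3, 0), (3, 9), (5, 4), (5, 7), (6, 3), (6, 9), (10, 0), (10, 5)}; count = 12.

For each of the 121 pairs (x, y) ∈ F_11², evaluate f(x, y) mod 11. Record the zeros.
  x = 0: [0↦3, 1↦2, 2↦8, 3↦10, 4↦8, 5↦2, 6↦3, 7↦0, 8↦4, 9↦4, 10↦0]  zeros at y ∈ {7, 10}
  x = 1: [0↦4, 1↦5, 2↦2, 3↦6, 4↦6, 5↦2, 6↦5, 7↦4, 8↦10, 9↦1, 10↦10]  zeros at y ∈ ∅
  x = 2: [0↦3, 1↦6, 2↦5, 3↦0, 4↦2, 5↦0, 6↦5, 7↦6, 8↦3, 9↦7, 10↦7]  zeros at y ∈ {3, 5}
  x = 3: [0↦0, 1↦5, 2↦6, 3↦3, 4↦7, 5↦7, 6↦3, 7↦6, 8↦5, 9↦0, 10↦2]  zeros at y ∈ {0, 9}
  x = 4: [0↦6, 1↦2, 2↦5, 3↦4, 4↦10, 5↦1, 6↦10, 7↦4, 8↦5, 9↦2, 10↦6]  zeros at y ∈ ∅
  x = 5: [0↦10, 1↦8, 2↦2, 3↦3, 4↦0, 5↦4, 6↦4, 7↦0, 8↦3, 9↦2, 10↦8]  zeros at y ∈ {4, 7}
  x = 6: [0↦1, 1↦1, 2↦8, 3↦0, 4↦10, 5↦5, 6↦7, 7↦5, 8↦10, 9↦0, 10↦8]  zeros at y ∈ {3, 9}
  x = 7: [0↦1, 1↦3, 2↦1, 3↦6, 4↦7, 5↦4, 6↦8, 7↦8, 8↦4, 9↦7, 10↦6]  zeros at y ∈ ∅
  x = 8: [0↦10, 1↦3, 2↦3, 3↦10, 4↦2, 5↦1, 6↦7, 7↦9, 8↦7, 9↦1, 10↦2]  zeros at y ∈ ∅
  x = 9: [0↦6, 1↦1, 2↦3, 3↦1, 4↦6, 5↦7, 6↦4, 7↦8, 8↦8, 9↦4, 10↦7]  zeros at y ∈ ∅
  x = 10: [0↦0, 1↦8, 2↦1, 3↦1, 4↦8, 5↦0, 6↦10, 7↦5, 8↦7, 9↦5, 10↦10]  zeros at y ∈ {0, 5}
Collecting zeros: affine points = {(0, 7), (0, 10), (2, 3), (2, 5), (3, 0), (3, 9), (5, 4), (5, 7), (6, 3), (6, 9), (10, 0), (10, 5)}.
Total count |C(F_11)_aff| = 12.


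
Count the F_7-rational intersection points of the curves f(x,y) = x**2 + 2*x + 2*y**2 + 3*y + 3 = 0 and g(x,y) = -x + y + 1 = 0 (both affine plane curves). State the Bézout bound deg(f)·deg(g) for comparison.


Common zeros: ∅; count = 0; Bézout bound = 2.

deg(f) = 2, deg(g) = 1, so Bézout bound = 2.
Scan x ∈ F_7. For each x, list the y ∈ F_7 with f(x, y) ≡ 0 and those with g(x, y) ≡ 0 (mod 7); the common zeros in that column are the intersection.
  x = 0: f ≡ 0 at y ∈ ∅; g ≡ 0 at y ∈ {6}; common: ∅.
  x = 1: f ≡ 0 at y ∈ ∅; g ≡ 0 at y ∈ {0}; common: ∅.
  x = 2: f ≡ 0 at y ∈ ∅; g ≡ 0 at y ∈ {1}; common: ∅.
  x = 3: f ≡ 0 at y ∈ ∅; g ≡ 0 at y ∈ {2}; common: ∅.
  x = 4: f ≡ 0 at y ∈ ∅; g ≡ 0 at y ∈ {3}; common: ∅.
  x = 5: f ≡ 0 at y ∈ ∅; g ≡ 0 at y ∈ {4}; common: ∅.
  x = 6: f ≡ 0 at y ∈ {1}; g ≡ 0 at y ∈ {5}; common: ∅.
Collecting: common zeros = ∅, so the count is 0.
Comparison with the Bézout bound: 0 ≤ 2 = deg(f)·deg(g), as expected for curves with no common component (the affine F_7-count falls short of the bound because intersections may lie at infinity, over extension fields, or carry multiplicity).


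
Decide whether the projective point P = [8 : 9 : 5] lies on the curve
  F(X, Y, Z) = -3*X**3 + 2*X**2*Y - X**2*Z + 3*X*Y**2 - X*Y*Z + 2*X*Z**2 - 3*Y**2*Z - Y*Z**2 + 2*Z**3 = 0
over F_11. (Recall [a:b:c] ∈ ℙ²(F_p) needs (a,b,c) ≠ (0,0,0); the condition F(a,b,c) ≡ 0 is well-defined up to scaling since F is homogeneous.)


F(8,9,5) ≡ 2 (mod 11); P is NOT on the curve.

Evaluate F(8, 9, 5) term-by-term (mod 11).
  -3*X**3 ↦ -3·512·1·1 = -1536
  2*X**2*Y ↦ 2·64·9·1 = 1152
  -X**2*Z ↦ -1·64·1·5 = -320
  3*X*Y**2 ↦ 3·8·81·1 = 1944
  -X*Y*Z ↦ -1·8·9·5 = -360
  2*X*Z**2 ↦ 2·8·1·25 = 400
  -3*Y**2*Z ↦ -3·1·81·5 = -1215
  -Y*Z**2 ↦ -1·1·9·25 = -225
  2*Z**3 ↦ 2·1·1·125 = 250
Sum: F(8, 9, 5) = (-1536) + (1152) + (-320) + (1944) + (-360) + (400) + (-1215) + (-225) + (250) = 90.
Reducing mod 11: 90 ≡ 2 (mod 11).
Since F(a, b, c) ≡ 2 ≠ 0 (mod 11), P does NOT lie on the curve.


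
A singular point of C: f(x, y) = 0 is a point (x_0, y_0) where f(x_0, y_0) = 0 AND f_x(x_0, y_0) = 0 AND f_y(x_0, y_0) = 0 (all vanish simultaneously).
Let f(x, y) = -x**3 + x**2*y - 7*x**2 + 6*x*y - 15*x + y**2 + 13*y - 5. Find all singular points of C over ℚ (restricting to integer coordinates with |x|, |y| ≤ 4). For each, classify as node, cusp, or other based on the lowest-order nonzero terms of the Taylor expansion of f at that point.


Singular points: {(-3, -2)}; classification: cusp.

Compute partial derivatives:
  f_x = -3*x**2 + 2*x*y - 14*x + 6*y - 15.
  f_y = x**2 + 6*x + 2*y + 13.
Scan x_0 ∈ {−4, ..., 4}. For each x_0, f_y(x_0, y) is a polynomial in y; find its integer roots y ∈ {−4, ..., 4}, then test f_x and f at those candidates.
  x = -4: f_y(-4, y) = 2*y + 5; no integer root y with |y| ≤ 4.
  x = -3: f_y(-3, y) = 2*y + 4; vanishes at y ∈ {-2}. (-3, -2): f_x = 0, f = 0 — SINGULAR.
  x = -2: f_y(-2, y) = 2*y + 5; no integer root y with |y| ≤ 4.
  x = -1: f_y(-1, y) = 2*y + 8; vanishes at y ∈ {-4}. (-1, -4): f_x = -20 ≠ 0.
  x = 0: f_y(0, y) = 2*y + 13; no integer root y with |y| ≤ 4.
  x = 1: f_y(1, y) = 2*y + 20; no integer root y with |y| ≤ 4.
  x = 2: f_y(2, y) = 2*y + 29; no integer root y with |y| ≤ 4.
  x = 3: f_y(3, y) = 2*y + 40; no integer root y with |y| ≤ 4.
  x = 4: f_y(4, y) = 2*y + 53; no integer root y with |y| ≤ 4.
Only singular point on the grid: (-3, -2).
Classify: substitute x = -3 + u, y = -2 + v and expand: f = -u**3 + u**2*v + v**2.
No constant or linear terms (consistent with a singular point). Quadratic part: v**2. Cubic part: -u**3 + u**2*v.
The quadratic part v**2 is a perfect square, so there is a single (double) tangent line v = 0, i.e. y = -2. Restricting the cubic part to that line (v = 0) leaves -u**3 ≠ 0, so f is not divisible by v and the branch is v² ≈ u**3 to lowest order — this is a cusp.
Classification: cusp.


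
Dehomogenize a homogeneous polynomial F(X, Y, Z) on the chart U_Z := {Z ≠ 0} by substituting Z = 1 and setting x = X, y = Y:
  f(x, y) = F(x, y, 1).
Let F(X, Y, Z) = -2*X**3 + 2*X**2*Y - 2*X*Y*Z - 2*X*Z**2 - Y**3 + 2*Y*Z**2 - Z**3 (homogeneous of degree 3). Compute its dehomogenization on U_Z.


f(x, y) = -2*x**3 + 2*x**2*y - 2*x*y - 2*x - y**3 + 2*y - 1

On U_Z we set Z = 1. Each monomial c·X^i·Y^j·Z^k in F becomes c·x^i·y^j·1^k = c·x^i·y^j.
Substituting Z = 1: F(X, Y, 1) = -2*x**3 + 2*x**2*y - 2*x*y - 2*x - y**3 + 2*y - 1.
Note: deg(f) ≤ deg(F) = 3; strict inequality happens when F is divisible by Z (lost terms).


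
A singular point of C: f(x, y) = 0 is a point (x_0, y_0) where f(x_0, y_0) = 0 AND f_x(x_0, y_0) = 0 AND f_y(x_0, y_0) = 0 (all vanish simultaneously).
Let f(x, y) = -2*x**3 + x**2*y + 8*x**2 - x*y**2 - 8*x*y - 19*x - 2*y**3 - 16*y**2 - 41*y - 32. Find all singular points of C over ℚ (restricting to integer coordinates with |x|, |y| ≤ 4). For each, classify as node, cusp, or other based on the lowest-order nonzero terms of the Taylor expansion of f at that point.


Singular points: {(1, -3)}; classification: node.

Compute partial derivatives:
  f_x = -6*x**2 + 2*x*y + 16*x - y**2 - 8*y - 19.
  f_y = x**2 - 2*x*y - 8*x - 6*y**2 - 32*y - 41.
Scan x_0 ∈ {−4, ..., 4}. For each x_0, f_y(x_0, y) is a polynomial in y; find its integer roots y ∈ {−4, ..., 4}, then test f_x and f at those candidates.
  x = -4: f_y(-4, y) = -6*y**2 - 24*y + 7; no integer root y with |y| ≤ 4.
  x = -3: f_y(-3, y) = -6*y**2 - 26*y - 8; vanishes at y ∈ {-4}. (-3, -4): f_x = -81 ≠ 0.
  x = -2: f_y(-2, y) = -6*y**2 - 28*y - 21; no integer root y with |y| ≤ 4.
  x = -1: f_y(-1, y) = -6*y**2 - 30*y - 32; no integer root y with |y| ≤ 4.
  x = 0: f_y(0, y) = -6*y**2 - 32*y - 41; no integer root y with |y| ≤ 4.
  x = 1: f_y(1, y) = -6*y**2 - 34*y - 48; vanishes at y ∈ {-3}. (1, -3): f_x = 0, f = 0 — SINGULAR.
  x = 2: f_y(2, y) = -6*y**2 - 36*y - 53; no integer root y with |y| ≤ 4.
  x = 3: f_y(3, y) = -6*y**2 - 38*y - 56; vanishes at y ∈ {-4}. (3, -4): f_x = -33 ≠ 0.
  x = 4: f_y(4, y) = -6*y**2 - 40*y - 57; no integer root y with |y| ≤ 4.
Only singular point on the grid: (1, -3).
Classify: substitute x = 1 + u, y = -3 + v and expand: f = -2*u**3 + u**2*v - u**2 - u*v**2 - 2*v**3 + v**2.
No constant or linear terms (consistent with a singular point). Quadratic part: -u**2 + v**2. Cubic part: -2*u**3 + u**2*v - u*v**2 - 2*v**3.
The quadratic part v**2 - u**2 = (v − u)(v + u) splits into two distinct linear factors, so there are two distinct tangent lines y − -3 = ±(x − 1) — this is a node (ordinary double point).
Classification: node.


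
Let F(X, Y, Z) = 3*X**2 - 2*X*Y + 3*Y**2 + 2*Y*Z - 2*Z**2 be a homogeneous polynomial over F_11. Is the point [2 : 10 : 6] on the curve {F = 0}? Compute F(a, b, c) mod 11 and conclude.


F(2,10,6) ≡ 1 (mod 11); P is NOT on the curve.

Evaluate F(2, 10, 6) term-by-term (mod 11).
  3*X**2 ↦ 3·4·1·1 = 12
  -2*X*Y ↦ -2·2·10·1 = -40
  3*Y**2 ↦ 3·1·100·1 = 300
  2*Y*Z ↦ 2·1·10·6 = 120
  -2*Z**2 ↦ -2·1·1·36 = -72
Sum: F(2, 10, 6) = (12) + (-40) + (300) + (120) + (-72) = 320.
Reducing mod 11: 320 ≡ 1 (mod 11).
Since F(a, b, c) ≡ 1 ≠ 0 (mod 11), P does NOT lie on the curve.


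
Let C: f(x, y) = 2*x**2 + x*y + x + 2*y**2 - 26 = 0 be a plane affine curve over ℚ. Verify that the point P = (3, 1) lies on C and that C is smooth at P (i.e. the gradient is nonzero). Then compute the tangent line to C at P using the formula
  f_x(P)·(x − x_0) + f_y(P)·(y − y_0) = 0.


Tangent line at P: 14*x + 7*y - 49 = 0.

Step 1: f(3, 1) = 0, so P lies on C.
Step 2: partial derivatives
  f_x(x, y) = 4*x + y + 1, f_y(x, y) = x + 4*y.
  f_x(P) = 14, f_y(P) = 7 (gradient nonzero, so P is smooth).
Step 3: tangent line at P: 14·(x − 3) + 7·(y − 1) = 0.
Expanding: 14*x + 7*y - 49 = 0.


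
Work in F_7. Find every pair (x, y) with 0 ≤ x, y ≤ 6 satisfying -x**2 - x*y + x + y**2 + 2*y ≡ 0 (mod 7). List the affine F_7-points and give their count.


Affine F_7-points: {(0, 0), (0, 5), (1, 0), (1, 6), (2, 3), (2, 4), (3, 3), (3, 5)}; count = 8.

For each of the 49 pairs (x, y) ∈ F_7², evaluate f(x, y) mod 7. Record the zeros.
  x = 0: [0↦0, 1↦3, 2↦1, 3↦1, 4↦3, 5↦0, 6↦6]  zeros at y ∈ {0, 5}
  x = 1: [0↦0, 1↦2, 2↦6, 3↦5, 4↦6, 5↦2, 6↦0]  zeros at y ∈ {0, 6}
  x = 2: [0↦5, 1↦6, 2↦2, 3↦0, 4↦0, 5↦2, 6↦6]  zeros at y ∈ {3, 4}
  x = 3: [0↦1, 1↦1, 2↦3, 3↦0, 4↦6, 5↦0, 6↦3]  zeros at y ∈ {3, 5}
  x = 4: [0↦2, 1↦1, 2↦2, 3↦5, 4↦3, 5↦3, 6↦5]  zeros at y ∈ ∅
  x = 5: [0↦1, 1↦6, 2↦6, 3↦1, 4↦5, 5↦4, 6↦5]  zeros at y ∈ ∅
  x = 6: [0↦5, 1↦2, 2↦1, 3↦2, 4↦5, 5↦3, 6↦3]  zeros at y ∈ ∅
Collecting zeros: affine points = {(0, 0), (0, 5), (1, 0), (1, 6), (2, 3), (2, 4), (3, 3), (3, 5)}.
Total count |C(F_7)_aff| = 8.


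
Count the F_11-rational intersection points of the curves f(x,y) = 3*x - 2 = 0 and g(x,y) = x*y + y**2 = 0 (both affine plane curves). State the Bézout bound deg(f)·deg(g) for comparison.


Common zeros: {(8, 0), (8, 3)}; count = 2; Bézout bound = 2.

deg(f) = 1, deg(g) = 2, so Bézout bound = 2.
Scan x ∈ F_11. For each x, list the y ∈ F_11 with f(x, y) ≡ 0 and those with g(x, y) ≡ 0 (mod 11); the common zeros in that column are the intersection.
  x = 0: f ≡ 0 at y ∈ ∅; g ≡ 0 at y ∈ {0}; common: ∅.
  x = 1: f ≡ 0 at y ∈ ∅; g ≡ 0 at y ∈ {0, 10}; common: ∅.
  x = 2: f ≡ 0 at y ∈ ∅; g ≡ 0 at y ∈ {0, 9}; common: ∅.
  x = 3: f ≡ 0 at y ∈ ∅; g ≡ 0 at y ∈ {0, 8}; common: ∅.
  x = 4: f ≡ 0 at y ∈ ∅; g ≡ 0 at y ∈ {0, 7}; common: ∅.
  x = 5: f ≡ 0 at y ∈ ∅; g ≡ 0 at y ∈ {0, 6}; common: ∅.
  x = 6: f ≡ 0 at y ∈ ∅; g ≡ 0 at y ∈ {0, 5}; common: ∅.
  x = 7: f ≡ 0 at y ∈ ∅; g ≡ 0 at y ∈ {0, 4}; common: ∅.
  x = 8: f ≡ 0 at y ∈ {0, 1, 2, 3, 4, 5, 6, 7, 8, 9, 10}; g ≡ 0 at y ∈ {0, 3}; common: {0, 3}.
  x = 9: f ≡ 0 at y ∈ ∅; g ≡ 0 at y ∈ {0, 2}; common: ∅.
  x = 10: f ≡ 0 at y ∈ ∅; g ≡ 0 at y ∈ {0, 1}; common: ∅.
Collecting: common zeros = {(8, 0), (8, 3)}, so the count is 2.
Comparison with the Bézout bound: 2 ≤ 2 = deg(f)·deg(g), as expected for curves with no common component (the bound is attained).
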